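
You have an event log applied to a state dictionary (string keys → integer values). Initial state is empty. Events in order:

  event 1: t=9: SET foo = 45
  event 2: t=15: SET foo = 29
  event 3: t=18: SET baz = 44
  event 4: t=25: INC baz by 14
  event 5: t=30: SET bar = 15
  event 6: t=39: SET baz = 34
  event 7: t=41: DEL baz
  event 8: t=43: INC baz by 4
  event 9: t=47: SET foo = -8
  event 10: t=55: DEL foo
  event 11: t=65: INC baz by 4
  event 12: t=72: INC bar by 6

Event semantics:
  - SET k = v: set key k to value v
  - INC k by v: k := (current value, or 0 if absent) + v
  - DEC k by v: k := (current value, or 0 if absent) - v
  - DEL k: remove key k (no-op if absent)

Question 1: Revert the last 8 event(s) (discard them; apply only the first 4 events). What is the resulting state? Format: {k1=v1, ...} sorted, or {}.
Keep first 4 events (discard last 8):
  after event 1 (t=9: SET foo = 45): {foo=45}
  after event 2 (t=15: SET foo = 29): {foo=29}
  after event 3 (t=18: SET baz = 44): {baz=44, foo=29}
  after event 4 (t=25: INC baz by 14): {baz=58, foo=29}

Answer: {baz=58, foo=29}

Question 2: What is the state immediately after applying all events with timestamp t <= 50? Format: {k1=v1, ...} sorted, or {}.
Apply events with t <= 50 (9 events):
  after event 1 (t=9: SET foo = 45): {foo=45}
  after event 2 (t=15: SET foo = 29): {foo=29}
  after event 3 (t=18: SET baz = 44): {baz=44, foo=29}
  after event 4 (t=25: INC baz by 14): {baz=58, foo=29}
  after event 5 (t=30: SET bar = 15): {bar=15, baz=58, foo=29}
  after event 6 (t=39: SET baz = 34): {bar=15, baz=34, foo=29}
  after event 7 (t=41: DEL baz): {bar=15, foo=29}
  after event 8 (t=43: INC baz by 4): {bar=15, baz=4, foo=29}
  after event 9 (t=47: SET foo = -8): {bar=15, baz=4, foo=-8}

Answer: {bar=15, baz=4, foo=-8}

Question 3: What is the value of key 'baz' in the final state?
Track key 'baz' through all 12 events:
  event 1 (t=9: SET foo = 45): baz unchanged
  event 2 (t=15: SET foo = 29): baz unchanged
  event 3 (t=18: SET baz = 44): baz (absent) -> 44
  event 4 (t=25: INC baz by 14): baz 44 -> 58
  event 5 (t=30: SET bar = 15): baz unchanged
  event 6 (t=39: SET baz = 34): baz 58 -> 34
  event 7 (t=41: DEL baz): baz 34 -> (absent)
  event 8 (t=43: INC baz by 4): baz (absent) -> 4
  event 9 (t=47: SET foo = -8): baz unchanged
  event 10 (t=55: DEL foo): baz unchanged
  event 11 (t=65: INC baz by 4): baz 4 -> 8
  event 12 (t=72: INC bar by 6): baz unchanged
Final: baz = 8

Answer: 8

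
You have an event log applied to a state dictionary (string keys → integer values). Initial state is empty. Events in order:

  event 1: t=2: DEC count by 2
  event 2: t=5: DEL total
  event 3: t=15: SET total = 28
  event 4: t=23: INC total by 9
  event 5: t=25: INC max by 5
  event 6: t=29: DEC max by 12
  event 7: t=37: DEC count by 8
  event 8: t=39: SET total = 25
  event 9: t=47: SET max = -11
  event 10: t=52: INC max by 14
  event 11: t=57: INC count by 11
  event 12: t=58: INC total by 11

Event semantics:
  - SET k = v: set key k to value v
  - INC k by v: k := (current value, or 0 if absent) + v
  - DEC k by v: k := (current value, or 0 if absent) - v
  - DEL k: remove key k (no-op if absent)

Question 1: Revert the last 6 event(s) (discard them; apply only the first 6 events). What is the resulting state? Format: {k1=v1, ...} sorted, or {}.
Keep first 6 events (discard last 6):
  after event 1 (t=2: DEC count by 2): {count=-2}
  after event 2 (t=5: DEL total): {count=-2}
  after event 3 (t=15: SET total = 28): {count=-2, total=28}
  after event 4 (t=23: INC total by 9): {count=-2, total=37}
  after event 5 (t=25: INC max by 5): {count=-2, max=5, total=37}
  after event 6 (t=29: DEC max by 12): {count=-2, max=-7, total=37}

Answer: {count=-2, max=-7, total=37}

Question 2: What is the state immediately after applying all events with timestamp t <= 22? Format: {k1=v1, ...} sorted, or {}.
Answer: {count=-2, total=28}

Derivation:
Apply events with t <= 22 (3 events):
  after event 1 (t=2: DEC count by 2): {count=-2}
  after event 2 (t=5: DEL total): {count=-2}
  after event 3 (t=15: SET total = 28): {count=-2, total=28}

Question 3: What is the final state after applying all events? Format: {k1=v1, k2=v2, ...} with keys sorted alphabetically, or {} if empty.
  after event 1 (t=2: DEC count by 2): {count=-2}
  after event 2 (t=5: DEL total): {count=-2}
  after event 3 (t=15: SET total = 28): {count=-2, total=28}
  after event 4 (t=23: INC total by 9): {count=-2, total=37}
  after event 5 (t=25: INC max by 5): {count=-2, max=5, total=37}
  after event 6 (t=29: DEC max by 12): {count=-2, max=-7, total=37}
  after event 7 (t=37: DEC count by 8): {count=-10, max=-7, total=37}
  after event 8 (t=39: SET total = 25): {count=-10, max=-7, total=25}
  after event 9 (t=47: SET max = -11): {count=-10, max=-11, total=25}
  after event 10 (t=52: INC max by 14): {count=-10, max=3, total=25}
  after event 11 (t=57: INC count by 11): {count=1, max=3, total=25}
  after event 12 (t=58: INC total by 11): {count=1, max=3, total=36}

Answer: {count=1, max=3, total=36}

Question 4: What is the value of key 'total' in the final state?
Answer: 36

Derivation:
Track key 'total' through all 12 events:
  event 1 (t=2: DEC count by 2): total unchanged
  event 2 (t=5: DEL total): total (absent) -> (absent)
  event 3 (t=15: SET total = 28): total (absent) -> 28
  event 4 (t=23: INC total by 9): total 28 -> 37
  event 5 (t=25: INC max by 5): total unchanged
  event 6 (t=29: DEC max by 12): total unchanged
  event 7 (t=37: DEC count by 8): total unchanged
  event 8 (t=39: SET total = 25): total 37 -> 25
  event 9 (t=47: SET max = -11): total unchanged
  event 10 (t=52: INC max by 14): total unchanged
  event 11 (t=57: INC count by 11): total unchanged
  event 12 (t=58: INC total by 11): total 25 -> 36
Final: total = 36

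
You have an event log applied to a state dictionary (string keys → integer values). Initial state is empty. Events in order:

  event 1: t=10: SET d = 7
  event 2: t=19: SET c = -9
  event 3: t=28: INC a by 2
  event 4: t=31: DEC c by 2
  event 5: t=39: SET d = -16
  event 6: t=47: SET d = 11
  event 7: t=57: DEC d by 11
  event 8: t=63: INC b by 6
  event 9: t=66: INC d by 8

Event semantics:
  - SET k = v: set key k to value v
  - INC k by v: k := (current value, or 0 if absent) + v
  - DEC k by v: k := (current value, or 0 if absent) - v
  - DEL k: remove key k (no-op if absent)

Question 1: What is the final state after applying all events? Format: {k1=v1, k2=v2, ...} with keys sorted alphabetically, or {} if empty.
  after event 1 (t=10: SET d = 7): {d=7}
  after event 2 (t=19: SET c = -9): {c=-9, d=7}
  after event 3 (t=28: INC a by 2): {a=2, c=-9, d=7}
  after event 4 (t=31: DEC c by 2): {a=2, c=-11, d=7}
  after event 5 (t=39: SET d = -16): {a=2, c=-11, d=-16}
  after event 6 (t=47: SET d = 11): {a=2, c=-11, d=11}
  after event 7 (t=57: DEC d by 11): {a=2, c=-11, d=0}
  after event 8 (t=63: INC b by 6): {a=2, b=6, c=-11, d=0}
  after event 9 (t=66: INC d by 8): {a=2, b=6, c=-11, d=8}

Answer: {a=2, b=6, c=-11, d=8}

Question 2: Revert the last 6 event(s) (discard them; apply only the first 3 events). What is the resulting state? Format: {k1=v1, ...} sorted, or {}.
Keep first 3 events (discard last 6):
  after event 1 (t=10: SET d = 7): {d=7}
  after event 2 (t=19: SET c = -9): {c=-9, d=7}
  after event 3 (t=28: INC a by 2): {a=2, c=-9, d=7}

Answer: {a=2, c=-9, d=7}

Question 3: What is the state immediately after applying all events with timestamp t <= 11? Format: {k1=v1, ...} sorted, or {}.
Apply events with t <= 11 (1 events):
  after event 1 (t=10: SET d = 7): {d=7}

Answer: {d=7}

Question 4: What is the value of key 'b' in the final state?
Answer: 6

Derivation:
Track key 'b' through all 9 events:
  event 1 (t=10: SET d = 7): b unchanged
  event 2 (t=19: SET c = -9): b unchanged
  event 3 (t=28: INC a by 2): b unchanged
  event 4 (t=31: DEC c by 2): b unchanged
  event 5 (t=39: SET d = -16): b unchanged
  event 6 (t=47: SET d = 11): b unchanged
  event 7 (t=57: DEC d by 11): b unchanged
  event 8 (t=63: INC b by 6): b (absent) -> 6
  event 9 (t=66: INC d by 8): b unchanged
Final: b = 6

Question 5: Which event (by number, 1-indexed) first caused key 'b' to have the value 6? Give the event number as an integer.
Looking for first event where b becomes 6:
  event 8: b (absent) -> 6  <-- first match

Answer: 8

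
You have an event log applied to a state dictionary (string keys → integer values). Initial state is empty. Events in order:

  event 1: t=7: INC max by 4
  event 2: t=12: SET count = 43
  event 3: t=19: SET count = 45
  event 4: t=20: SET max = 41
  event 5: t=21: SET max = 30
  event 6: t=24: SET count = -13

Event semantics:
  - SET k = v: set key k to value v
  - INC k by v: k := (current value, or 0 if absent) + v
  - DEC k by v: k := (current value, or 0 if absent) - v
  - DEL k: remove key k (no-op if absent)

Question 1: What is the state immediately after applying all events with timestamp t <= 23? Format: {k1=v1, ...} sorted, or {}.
Apply events with t <= 23 (5 events):
  after event 1 (t=7: INC max by 4): {max=4}
  after event 2 (t=12: SET count = 43): {count=43, max=4}
  after event 3 (t=19: SET count = 45): {count=45, max=4}
  after event 4 (t=20: SET max = 41): {count=45, max=41}
  after event 5 (t=21: SET max = 30): {count=45, max=30}

Answer: {count=45, max=30}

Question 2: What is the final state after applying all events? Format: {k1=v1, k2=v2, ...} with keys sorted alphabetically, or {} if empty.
Answer: {count=-13, max=30}

Derivation:
  after event 1 (t=7: INC max by 4): {max=4}
  after event 2 (t=12: SET count = 43): {count=43, max=4}
  after event 3 (t=19: SET count = 45): {count=45, max=4}
  after event 4 (t=20: SET max = 41): {count=45, max=41}
  after event 5 (t=21: SET max = 30): {count=45, max=30}
  after event 6 (t=24: SET count = -13): {count=-13, max=30}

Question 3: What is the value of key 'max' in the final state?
Answer: 30

Derivation:
Track key 'max' through all 6 events:
  event 1 (t=7: INC max by 4): max (absent) -> 4
  event 2 (t=12: SET count = 43): max unchanged
  event 3 (t=19: SET count = 45): max unchanged
  event 4 (t=20: SET max = 41): max 4 -> 41
  event 5 (t=21: SET max = 30): max 41 -> 30
  event 6 (t=24: SET count = -13): max unchanged
Final: max = 30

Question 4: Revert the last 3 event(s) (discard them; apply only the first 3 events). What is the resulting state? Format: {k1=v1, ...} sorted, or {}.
Keep first 3 events (discard last 3):
  after event 1 (t=7: INC max by 4): {max=4}
  after event 2 (t=12: SET count = 43): {count=43, max=4}
  after event 3 (t=19: SET count = 45): {count=45, max=4}

Answer: {count=45, max=4}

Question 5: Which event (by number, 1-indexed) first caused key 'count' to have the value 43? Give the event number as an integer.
Answer: 2

Derivation:
Looking for first event where count becomes 43:
  event 2: count (absent) -> 43  <-- first match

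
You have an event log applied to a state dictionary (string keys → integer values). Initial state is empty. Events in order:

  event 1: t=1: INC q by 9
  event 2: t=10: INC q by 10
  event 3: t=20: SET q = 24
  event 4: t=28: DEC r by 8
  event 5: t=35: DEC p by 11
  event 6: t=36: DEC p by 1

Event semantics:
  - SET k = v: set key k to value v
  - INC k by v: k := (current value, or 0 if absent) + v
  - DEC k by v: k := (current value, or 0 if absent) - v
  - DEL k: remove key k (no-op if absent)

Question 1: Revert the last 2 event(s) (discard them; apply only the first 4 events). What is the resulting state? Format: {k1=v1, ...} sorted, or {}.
Answer: {q=24, r=-8}

Derivation:
Keep first 4 events (discard last 2):
  after event 1 (t=1: INC q by 9): {q=9}
  after event 2 (t=10: INC q by 10): {q=19}
  after event 3 (t=20: SET q = 24): {q=24}
  after event 4 (t=28: DEC r by 8): {q=24, r=-8}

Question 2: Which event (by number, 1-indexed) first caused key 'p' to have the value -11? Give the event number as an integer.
Looking for first event where p becomes -11:
  event 5: p (absent) -> -11  <-- first match

Answer: 5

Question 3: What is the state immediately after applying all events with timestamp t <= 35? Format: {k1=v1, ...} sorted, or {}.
Apply events with t <= 35 (5 events):
  after event 1 (t=1: INC q by 9): {q=9}
  after event 2 (t=10: INC q by 10): {q=19}
  after event 3 (t=20: SET q = 24): {q=24}
  after event 4 (t=28: DEC r by 8): {q=24, r=-8}
  after event 5 (t=35: DEC p by 11): {p=-11, q=24, r=-8}

Answer: {p=-11, q=24, r=-8}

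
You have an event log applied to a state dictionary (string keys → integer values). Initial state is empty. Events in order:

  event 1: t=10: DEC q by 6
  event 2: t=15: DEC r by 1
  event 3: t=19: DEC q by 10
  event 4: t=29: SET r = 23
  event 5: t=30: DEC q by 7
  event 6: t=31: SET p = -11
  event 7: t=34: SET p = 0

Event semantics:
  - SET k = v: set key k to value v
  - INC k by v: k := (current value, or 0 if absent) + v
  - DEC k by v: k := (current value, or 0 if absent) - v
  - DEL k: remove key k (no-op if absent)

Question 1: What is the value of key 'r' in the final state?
Track key 'r' through all 7 events:
  event 1 (t=10: DEC q by 6): r unchanged
  event 2 (t=15: DEC r by 1): r (absent) -> -1
  event 3 (t=19: DEC q by 10): r unchanged
  event 4 (t=29: SET r = 23): r -1 -> 23
  event 5 (t=30: DEC q by 7): r unchanged
  event 6 (t=31: SET p = -11): r unchanged
  event 7 (t=34: SET p = 0): r unchanged
Final: r = 23

Answer: 23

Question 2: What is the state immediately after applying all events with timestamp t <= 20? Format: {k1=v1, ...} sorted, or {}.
Answer: {q=-16, r=-1}

Derivation:
Apply events with t <= 20 (3 events):
  after event 1 (t=10: DEC q by 6): {q=-6}
  after event 2 (t=15: DEC r by 1): {q=-6, r=-1}
  after event 3 (t=19: DEC q by 10): {q=-16, r=-1}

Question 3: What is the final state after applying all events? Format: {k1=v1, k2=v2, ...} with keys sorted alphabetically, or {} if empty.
  after event 1 (t=10: DEC q by 6): {q=-6}
  after event 2 (t=15: DEC r by 1): {q=-6, r=-1}
  after event 3 (t=19: DEC q by 10): {q=-16, r=-1}
  after event 4 (t=29: SET r = 23): {q=-16, r=23}
  after event 5 (t=30: DEC q by 7): {q=-23, r=23}
  after event 6 (t=31: SET p = -11): {p=-11, q=-23, r=23}
  after event 7 (t=34: SET p = 0): {p=0, q=-23, r=23}

Answer: {p=0, q=-23, r=23}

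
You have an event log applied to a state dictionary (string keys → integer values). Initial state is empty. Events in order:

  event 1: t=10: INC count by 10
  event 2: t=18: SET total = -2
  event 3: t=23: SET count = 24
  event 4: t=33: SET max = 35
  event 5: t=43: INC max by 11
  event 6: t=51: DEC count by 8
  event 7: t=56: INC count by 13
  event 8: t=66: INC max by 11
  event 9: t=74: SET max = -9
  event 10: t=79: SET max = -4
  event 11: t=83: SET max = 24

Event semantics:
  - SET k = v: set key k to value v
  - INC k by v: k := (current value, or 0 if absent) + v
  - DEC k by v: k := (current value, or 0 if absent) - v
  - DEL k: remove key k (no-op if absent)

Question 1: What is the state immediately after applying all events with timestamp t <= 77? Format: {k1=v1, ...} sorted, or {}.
Answer: {count=29, max=-9, total=-2}

Derivation:
Apply events with t <= 77 (9 events):
  after event 1 (t=10: INC count by 10): {count=10}
  after event 2 (t=18: SET total = -2): {count=10, total=-2}
  after event 3 (t=23: SET count = 24): {count=24, total=-2}
  after event 4 (t=33: SET max = 35): {count=24, max=35, total=-2}
  after event 5 (t=43: INC max by 11): {count=24, max=46, total=-2}
  after event 6 (t=51: DEC count by 8): {count=16, max=46, total=-2}
  after event 7 (t=56: INC count by 13): {count=29, max=46, total=-2}
  after event 8 (t=66: INC max by 11): {count=29, max=57, total=-2}
  after event 9 (t=74: SET max = -9): {count=29, max=-9, total=-2}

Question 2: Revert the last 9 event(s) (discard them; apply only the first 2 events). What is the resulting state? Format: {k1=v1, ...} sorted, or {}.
Keep first 2 events (discard last 9):
  after event 1 (t=10: INC count by 10): {count=10}
  after event 2 (t=18: SET total = -2): {count=10, total=-2}

Answer: {count=10, total=-2}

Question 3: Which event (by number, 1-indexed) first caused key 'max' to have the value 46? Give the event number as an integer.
Looking for first event where max becomes 46:
  event 4: max = 35
  event 5: max 35 -> 46  <-- first match

Answer: 5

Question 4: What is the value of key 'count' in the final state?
Answer: 29

Derivation:
Track key 'count' through all 11 events:
  event 1 (t=10: INC count by 10): count (absent) -> 10
  event 2 (t=18: SET total = -2): count unchanged
  event 3 (t=23: SET count = 24): count 10 -> 24
  event 4 (t=33: SET max = 35): count unchanged
  event 5 (t=43: INC max by 11): count unchanged
  event 6 (t=51: DEC count by 8): count 24 -> 16
  event 7 (t=56: INC count by 13): count 16 -> 29
  event 8 (t=66: INC max by 11): count unchanged
  event 9 (t=74: SET max = -9): count unchanged
  event 10 (t=79: SET max = -4): count unchanged
  event 11 (t=83: SET max = 24): count unchanged
Final: count = 29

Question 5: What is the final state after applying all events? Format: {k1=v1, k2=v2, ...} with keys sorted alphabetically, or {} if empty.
Answer: {count=29, max=24, total=-2}

Derivation:
  after event 1 (t=10: INC count by 10): {count=10}
  after event 2 (t=18: SET total = -2): {count=10, total=-2}
  after event 3 (t=23: SET count = 24): {count=24, total=-2}
  after event 4 (t=33: SET max = 35): {count=24, max=35, total=-2}
  after event 5 (t=43: INC max by 11): {count=24, max=46, total=-2}
  after event 6 (t=51: DEC count by 8): {count=16, max=46, total=-2}
  after event 7 (t=56: INC count by 13): {count=29, max=46, total=-2}
  after event 8 (t=66: INC max by 11): {count=29, max=57, total=-2}
  after event 9 (t=74: SET max = -9): {count=29, max=-9, total=-2}
  after event 10 (t=79: SET max = -4): {count=29, max=-4, total=-2}
  after event 11 (t=83: SET max = 24): {count=29, max=24, total=-2}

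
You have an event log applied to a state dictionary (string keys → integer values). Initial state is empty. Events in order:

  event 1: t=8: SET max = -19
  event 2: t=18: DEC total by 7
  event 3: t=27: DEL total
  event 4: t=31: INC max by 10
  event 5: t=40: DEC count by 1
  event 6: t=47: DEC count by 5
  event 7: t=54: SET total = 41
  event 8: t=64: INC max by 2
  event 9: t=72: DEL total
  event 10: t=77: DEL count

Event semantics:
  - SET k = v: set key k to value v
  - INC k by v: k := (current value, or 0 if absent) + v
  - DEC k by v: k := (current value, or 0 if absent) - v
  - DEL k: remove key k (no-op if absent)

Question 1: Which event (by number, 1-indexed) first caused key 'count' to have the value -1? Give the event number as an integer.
Looking for first event where count becomes -1:
  event 5: count (absent) -> -1  <-- first match

Answer: 5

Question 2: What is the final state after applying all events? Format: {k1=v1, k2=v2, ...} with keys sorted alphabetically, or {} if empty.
  after event 1 (t=8: SET max = -19): {max=-19}
  after event 2 (t=18: DEC total by 7): {max=-19, total=-7}
  after event 3 (t=27: DEL total): {max=-19}
  after event 4 (t=31: INC max by 10): {max=-9}
  after event 5 (t=40: DEC count by 1): {count=-1, max=-9}
  after event 6 (t=47: DEC count by 5): {count=-6, max=-9}
  after event 7 (t=54: SET total = 41): {count=-6, max=-9, total=41}
  after event 8 (t=64: INC max by 2): {count=-6, max=-7, total=41}
  after event 9 (t=72: DEL total): {count=-6, max=-7}
  after event 10 (t=77: DEL count): {max=-7}

Answer: {max=-7}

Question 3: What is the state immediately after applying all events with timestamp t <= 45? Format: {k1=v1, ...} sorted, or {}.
Apply events with t <= 45 (5 events):
  after event 1 (t=8: SET max = -19): {max=-19}
  after event 2 (t=18: DEC total by 7): {max=-19, total=-7}
  after event 3 (t=27: DEL total): {max=-19}
  after event 4 (t=31: INC max by 10): {max=-9}
  after event 5 (t=40: DEC count by 1): {count=-1, max=-9}

Answer: {count=-1, max=-9}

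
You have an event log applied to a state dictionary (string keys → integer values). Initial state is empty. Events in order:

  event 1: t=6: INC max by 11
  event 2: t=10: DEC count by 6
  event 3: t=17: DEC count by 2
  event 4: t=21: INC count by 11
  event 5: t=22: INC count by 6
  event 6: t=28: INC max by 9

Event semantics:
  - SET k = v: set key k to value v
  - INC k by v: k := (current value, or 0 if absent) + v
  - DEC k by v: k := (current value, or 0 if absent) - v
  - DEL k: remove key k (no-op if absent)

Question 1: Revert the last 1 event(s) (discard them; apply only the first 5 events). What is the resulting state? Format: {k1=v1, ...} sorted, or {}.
Keep first 5 events (discard last 1):
  after event 1 (t=6: INC max by 11): {max=11}
  after event 2 (t=10: DEC count by 6): {count=-6, max=11}
  after event 3 (t=17: DEC count by 2): {count=-8, max=11}
  after event 4 (t=21: INC count by 11): {count=3, max=11}
  after event 5 (t=22: INC count by 6): {count=9, max=11}

Answer: {count=9, max=11}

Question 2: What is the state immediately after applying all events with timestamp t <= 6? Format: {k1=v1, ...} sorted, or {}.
Apply events with t <= 6 (1 events):
  after event 1 (t=6: INC max by 11): {max=11}

Answer: {max=11}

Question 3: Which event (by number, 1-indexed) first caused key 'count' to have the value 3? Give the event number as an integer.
Answer: 4

Derivation:
Looking for first event where count becomes 3:
  event 2: count = -6
  event 3: count = -8
  event 4: count -8 -> 3  <-- first match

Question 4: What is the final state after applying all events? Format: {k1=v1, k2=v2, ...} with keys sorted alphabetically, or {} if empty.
  after event 1 (t=6: INC max by 11): {max=11}
  after event 2 (t=10: DEC count by 6): {count=-6, max=11}
  after event 3 (t=17: DEC count by 2): {count=-8, max=11}
  after event 4 (t=21: INC count by 11): {count=3, max=11}
  after event 5 (t=22: INC count by 6): {count=9, max=11}
  after event 6 (t=28: INC max by 9): {count=9, max=20}

Answer: {count=9, max=20}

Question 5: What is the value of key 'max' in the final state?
Track key 'max' through all 6 events:
  event 1 (t=6: INC max by 11): max (absent) -> 11
  event 2 (t=10: DEC count by 6): max unchanged
  event 3 (t=17: DEC count by 2): max unchanged
  event 4 (t=21: INC count by 11): max unchanged
  event 5 (t=22: INC count by 6): max unchanged
  event 6 (t=28: INC max by 9): max 11 -> 20
Final: max = 20

Answer: 20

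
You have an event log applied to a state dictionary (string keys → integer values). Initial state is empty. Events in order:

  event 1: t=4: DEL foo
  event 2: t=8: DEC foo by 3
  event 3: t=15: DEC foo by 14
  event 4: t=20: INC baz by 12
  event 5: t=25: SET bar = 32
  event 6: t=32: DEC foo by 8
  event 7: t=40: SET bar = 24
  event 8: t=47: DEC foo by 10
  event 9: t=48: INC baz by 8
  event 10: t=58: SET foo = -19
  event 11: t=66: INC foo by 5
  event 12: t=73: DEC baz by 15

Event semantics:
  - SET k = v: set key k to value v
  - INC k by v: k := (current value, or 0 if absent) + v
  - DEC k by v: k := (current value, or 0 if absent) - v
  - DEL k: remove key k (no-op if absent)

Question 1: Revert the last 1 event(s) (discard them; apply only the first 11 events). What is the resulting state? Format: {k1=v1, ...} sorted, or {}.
Keep first 11 events (discard last 1):
  after event 1 (t=4: DEL foo): {}
  after event 2 (t=8: DEC foo by 3): {foo=-3}
  after event 3 (t=15: DEC foo by 14): {foo=-17}
  after event 4 (t=20: INC baz by 12): {baz=12, foo=-17}
  after event 5 (t=25: SET bar = 32): {bar=32, baz=12, foo=-17}
  after event 6 (t=32: DEC foo by 8): {bar=32, baz=12, foo=-25}
  after event 7 (t=40: SET bar = 24): {bar=24, baz=12, foo=-25}
  after event 8 (t=47: DEC foo by 10): {bar=24, baz=12, foo=-35}
  after event 9 (t=48: INC baz by 8): {bar=24, baz=20, foo=-35}
  after event 10 (t=58: SET foo = -19): {bar=24, baz=20, foo=-19}
  after event 11 (t=66: INC foo by 5): {bar=24, baz=20, foo=-14}

Answer: {bar=24, baz=20, foo=-14}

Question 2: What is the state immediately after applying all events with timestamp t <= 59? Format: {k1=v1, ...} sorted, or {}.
Apply events with t <= 59 (10 events):
  after event 1 (t=4: DEL foo): {}
  after event 2 (t=8: DEC foo by 3): {foo=-3}
  after event 3 (t=15: DEC foo by 14): {foo=-17}
  after event 4 (t=20: INC baz by 12): {baz=12, foo=-17}
  after event 5 (t=25: SET bar = 32): {bar=32, baz=12, foo=-17}
  after event 6 (t=32: DEC foo by 8): {bar=32, baz=12, foo=-25}
  after event 7 (t=40: SET bar = 24): {bar=24, baz=12, foo=-25}
  after event 8 (t=47: DEC foo by 10): {bar=24, baz=12, foo=-35}
  after event 9 (t=48: INC baz by 8): {bar=24, baz=20, foo=-35}
  after event 10 (t=58: SET foo = -19): {bar=24, baz=20, foo=-19}

Answer: {bar=24, baz=20, foo=-19}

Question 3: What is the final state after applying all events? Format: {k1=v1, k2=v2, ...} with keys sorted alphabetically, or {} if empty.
  after event 1 (t=4: DEL foo): {}
  after event 2 (t=8: DEC foo by 3): {foo=-3}
  after event 3 (t=15: DEC foo by 14): {foo=-17}
  after event 4 (t=20: INC baz by 12): {baz=12, foo=-17}
  after event 5 (t=25: SET bar = 32): {bar=32, baz=12, foo=-17}
  after event 6 (t=32: DEC foo by 8): {bar=32, baz=12, foo=-25}
  after event 7 (t=40: SET bar = 24): {bar=24, baz=12, foo=-25}
  after event 8 (t=47: DEC foo by 10): {bar=24, baz=12, foo=-35}
  after event 9 (t=48: INC baz by 8): {bar=24, baz=20, foo=-35}
  after event 10 (t=58: SET foo = -19): {bar=24, baz=20, foo=-19}
  after event 11 (t=66: INC foo by 5): {bar=24, baz=20, foo=-14}
  after event 12 (t=73: DEC baz by 15): {bar=24, baz=5, foo=-14}

Answer: {bar=24, baz=5, foo=-14}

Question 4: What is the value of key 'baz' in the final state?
Track key 'baz' through all 12 events:
  event 1 (t=4: DEL foo): baz unchanged
  event 2 (t=8: DEC foo by 3): baz unchanged
  event 3 (t=15: DEC foo by 14): baz unchanged
  event 4 (t=20: INC baz by 12): baz (absent) -> 12
  event 5 (t=25: SET bar = 32): baz unchanged
  event 6 (t=32: DEC foo by 8): baz unchanged
  event 7 (t=40: SET bar = 24): baz unchanged
  event 8 (t=47: DEC foo by 10): baz unchanged
  event 9 (t=48: INC baz by 8): baz 12 -> 20
  event 10 (t=58: SET foo = -19): baz unchanged
  event 11 (t=66: INC foo by 5): baz unchanged
  event 12 (t=73: DEC baz by 15): baz 20 -> 5
Final: baz = 5

Answer: 5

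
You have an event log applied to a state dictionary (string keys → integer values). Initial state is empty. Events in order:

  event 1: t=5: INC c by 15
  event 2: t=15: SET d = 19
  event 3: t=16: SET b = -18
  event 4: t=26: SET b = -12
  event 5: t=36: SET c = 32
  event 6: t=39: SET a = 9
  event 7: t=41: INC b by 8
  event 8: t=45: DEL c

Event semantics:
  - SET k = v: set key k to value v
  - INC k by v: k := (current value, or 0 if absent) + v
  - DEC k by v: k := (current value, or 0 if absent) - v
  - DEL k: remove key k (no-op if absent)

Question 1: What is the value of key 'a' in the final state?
Answer: 9

Derivation:
Track key 'a' through all 8 events:
  event 1 (t=5: INC c by 15): a unchanged
  event 2 (t=15: SET d = 19): a unchanged
  event 3 (t=16: SET b = -18): a unchanged
  event 4 (t=26: SET b = -12): a unchanged
  event 5 (t=36: SET c = 32): a unchanged
  event 6 (t=39: SET a = 9): a (absent) -> 9
  event 7 (t=41: INC b by 8): a unchanged
  event 8 (t=45: DEL c): a unchanged
Final: a = 9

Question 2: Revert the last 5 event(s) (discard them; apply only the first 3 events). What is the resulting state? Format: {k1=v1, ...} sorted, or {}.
Keep first 3 events (discard last 5):
  after event 1 (t=5: INC c by 15): {c=15}
  after event 2 (t=15: SET d = 19): {c=15, d=19}
  after event 3 (t=16: SET b = -18): {b=-18, c=15, d=19}

Answer: {b=-18, c=15, d=19}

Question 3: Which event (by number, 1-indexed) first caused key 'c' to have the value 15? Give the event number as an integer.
Looking for first event where c becomes 15:
  event 1: c (absent) -> 15  <-- first match

Answer: 1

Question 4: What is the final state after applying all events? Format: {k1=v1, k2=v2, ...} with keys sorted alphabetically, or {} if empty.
Answer: {a=9, b=-4, d=19}

Derivation:
  after event 1 (t=5: INC c by 15): {c=15}
  after event 2 (t=15: SET d = 19): {c=15, d=19}
  after event 3 (t=16: SET b = -18): {b=-18, c=15, d=19}
  after event 4 (t=26: SET b = -12): {b=-12, c=15, d=19}
  after event 5 (t=36: SET c = 32): {b=-12, c=32, d=19}
  after event 6 (t=39: SET a = 9): {a=9, b=-12, c=32, d=19}
  after event 7 (t=41: INC b by 8): {a=9, b=-4, c=32, d=19}
  after event 8 (t=45: DEL c): {a=9, b=-4, d=19}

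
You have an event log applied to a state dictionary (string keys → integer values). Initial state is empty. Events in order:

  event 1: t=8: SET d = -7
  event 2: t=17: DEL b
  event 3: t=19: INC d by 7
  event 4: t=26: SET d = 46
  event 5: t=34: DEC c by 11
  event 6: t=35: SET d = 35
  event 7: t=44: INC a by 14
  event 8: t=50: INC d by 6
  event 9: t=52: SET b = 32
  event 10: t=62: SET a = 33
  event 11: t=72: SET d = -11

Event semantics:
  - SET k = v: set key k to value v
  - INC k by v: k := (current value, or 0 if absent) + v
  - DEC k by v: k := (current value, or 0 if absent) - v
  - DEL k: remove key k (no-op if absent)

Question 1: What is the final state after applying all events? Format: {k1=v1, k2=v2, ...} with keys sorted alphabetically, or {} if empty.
  after event 1 (t=8: SET d = -7): {d=-7}
  after event 2 (t=17: DEL b): {d=-7}
  after event 3 (t=19: INC d by 7): {d=0}
  after event 4 (t=26: SET d = 46): {d=46}
  after event 5 (t=34: DEC c by 11): {c=-11, d=46}
  after event 6 (t=35: SET d = 35): {c=-11, d=35}
  after event 7 (t=44: INC a by 14): {a=14, c=-11, d=35}
  after event 8 (t=50: INC d by 6): {a=14, c=-11, d=41}
  after event 9 (t=52: SET b = 32): {a=14, b=32, c=-11, d=41}
  after event 10 (t=62: SET a = 33): {a=33, b=32, c=-11, d=41}
  after event 11 (t=72: SET d = -11): {a=33, b=32, c=-11, d=-11}

Answer: {a=33, b=32, c=-11, d=-11}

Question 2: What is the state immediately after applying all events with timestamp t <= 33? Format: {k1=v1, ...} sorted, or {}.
Apply events with t <= 33 (4 events):
  after event 1 (t=8: SET d = -7): {d=-7}
  after event 2 (t=17: DEL b): {d=-7}
  after event 3 (t=19: INC d by 7): {d=0}
  after event 4 (t=26: SET d = 46): {d=46}

Answer: {d=46}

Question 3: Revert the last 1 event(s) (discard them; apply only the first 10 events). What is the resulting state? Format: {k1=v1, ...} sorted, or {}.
Keep first 10 events (discard last 1):
  after event 1 (t=8: SET d = -7): {d=-7}
  after event 2 (t=17: DEL b): {d=-7}
  after event 3 (t=19: INC d by 7): {d=0}
  after event 4 (t=26: SET d = 46): {d=46}
  after event 5 (t=34: DEC c by 11): {c=-11, d=46}
  after event 6 (t=35: SET d = 35): {c=-11, d=35}
  after event 7 (t=44: INC a by 14): {a=14, c=-11, d=35}
  after event 8 (t=50: INC d by 6): {a=14, c=-11, d=41}
  after event 9 (t=52: SET b = 32): {a=14, b=32, c=-11, d=41}
  after event 10 (t=62: SET a = 33): {a=33, b=32, c=-11, d=41}

Answer: {a=33, b=32, c=-11, d=41}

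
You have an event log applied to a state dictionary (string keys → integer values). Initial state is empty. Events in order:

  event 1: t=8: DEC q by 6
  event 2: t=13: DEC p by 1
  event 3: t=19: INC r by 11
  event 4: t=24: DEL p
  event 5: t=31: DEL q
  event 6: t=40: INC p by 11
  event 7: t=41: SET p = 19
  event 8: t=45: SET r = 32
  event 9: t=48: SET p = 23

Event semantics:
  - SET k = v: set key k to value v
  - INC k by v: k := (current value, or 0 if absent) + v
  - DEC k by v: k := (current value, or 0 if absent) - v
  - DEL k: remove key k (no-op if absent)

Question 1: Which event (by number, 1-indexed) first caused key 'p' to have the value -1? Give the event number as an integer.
Looking for first event where p becomes -1:
  event 2: p (absent) -> -1  <-- first match

Answer: 2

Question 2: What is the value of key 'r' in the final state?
Track key 'r' through all 9 events:
  event 1 (t=8: DEC q by 6): r unchanged
  event 2 (t=13: DEC p by 1): r unchanged
  event 3 (t=19: INC r by 11): r (absent) -> 11
  event 4 (t=24: DEL p): r unchanged
  event 5 (t=31: DEL q): r unchanged
  event 6 (t=40: INC p by 11): r unchanged
  event 7 (t=41: SET p = 19): r unchanged
  event 8 (t=45: SET r = 32): r 11 -> 32
  event 9 (t=48: SET p = 23): r unchanged
Final: r = 32

Answer: 32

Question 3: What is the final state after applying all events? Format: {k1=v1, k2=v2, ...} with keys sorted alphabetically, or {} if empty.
Answer: {p=23, r=32}

Derivation:
  after event 1 (t=8: DEC q by 6): {q=-6}
  after event 2 (t=13: DEC p by 1): {p=-1, q=-6}
  after event 3 (t=19: INC r by 11): {p=-1, q=-6, r=11}
  after event 4 (t=24: DEL p): {q=-6, r=11}
  after event 5 (t=31: DEL q): {r=11}
  after event 6 (t=40: INC p by 11): {p=11, r=11}
  after event 7 (t=41: SET p = 19): {p=19, r=11}
  after event 8 (t=45: SET r = 32): {p=19, r=32}
  after event 9 (t=48: SET p = 23): {p=23, r=32}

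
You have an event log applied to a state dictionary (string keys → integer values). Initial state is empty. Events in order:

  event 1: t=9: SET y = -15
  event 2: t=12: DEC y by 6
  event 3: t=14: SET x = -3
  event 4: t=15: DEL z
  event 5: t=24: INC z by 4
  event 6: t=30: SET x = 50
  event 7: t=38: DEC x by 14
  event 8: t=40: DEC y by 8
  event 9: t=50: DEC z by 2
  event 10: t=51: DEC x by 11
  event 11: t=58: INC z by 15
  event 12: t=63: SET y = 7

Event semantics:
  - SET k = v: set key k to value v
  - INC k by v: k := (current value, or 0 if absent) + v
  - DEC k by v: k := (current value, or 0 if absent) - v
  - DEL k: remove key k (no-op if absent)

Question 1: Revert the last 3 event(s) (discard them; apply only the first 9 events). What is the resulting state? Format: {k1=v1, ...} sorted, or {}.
Answer: {x=36, y=-29, z=2}

Derivation:
Keep first 9 events (discard last 3):
  after event 1 (t=9: SET y = -15): {y=-15}
  after event 2 (t=12: DEC y by 6): {y=-21}
  after event 3 (t=14: SET x = -3): {x=-3, y=-21}
  after event 4 (t=15: DEL z): {x=-3, y=-21}
  after event 5 (t=24: INC z by 4): {x=-3, y=-21, z=4}
  after event 6 (t=30: SET x = 50): {x=50, y=-21, z=4}
  after event 7 (t=38: DEC x by 14): {x=36, y=-21, z=4}
  after event 8 (t=40: DEC y by 8): {x=36, y=-29, z=4}
  after event 9 (t=50: DEC z by 2): {x=36, y=-29, z=2}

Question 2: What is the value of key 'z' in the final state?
Answer: 17

Derivation:
Track key 'z' through all 12 events:
  event 1 (t=9: SET y = -15): z unchanged
  event 2 (t=12: DEC y by 6): z unchanged
  event 3 (t=14: SET x = -3): z unchanged
  event 4 (t=15: DEL z): z (absent) -> (absent)
  event 5 (t=24: INC z by 4): z (absent) -> 4
  event 6 (t=30: SET x = 50): z unchanged
  event 7 (t=38: DEC x by 14): z unchanged
  event 8 (t=40: DEC y by 8): z unchanged
  event 9 (t=50: DEC z by 2): z 4 -> 2
  event 10 (t=51: DEC x by 11): z unchanged
  event 11 (t=58: INC z by 15): z 2 -> 17
  event 12 (t=63: SET y = 7): z unchanged
Final: z = 17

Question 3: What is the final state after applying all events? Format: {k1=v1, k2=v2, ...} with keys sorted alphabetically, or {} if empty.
Answer: {x=25, y=7, z=17}

Derivation:
  after event 1 (t=9: SET y = -15): {y=-15}
  after event 2 (t=12: DEC y by 6): {y=-21}
  after event 3 (t=14: SET x = -3): {x=-3, y=-21}
  after event 4 (t=15: DEL z): {x=-3, y=-21}
  after event 5 (t=24: INC z by 4): {x=-3, y=-21, z=4}
  after event 6 (t=30: SET x = 50): {x=50, y=-21, z=4}
  after event 7 (t=38: DEC x by 14): {x=36, y=-21, z=4}
  after event 8 (t=40: DEC y by 8): {x=36, y=-29, z=4}
  after event 9 (t=50: DEC z by 2): {x=36, y=-29, z=2}
  after event 10 (t=51: DEC x by 11): {x=25, y=-29, z=2}
  after event 11 (t=58: INC z by 15): {x=25, y=-29, z=17}
  after event 12 (t=63: SET y = 7): {x=25, y=7, z=17}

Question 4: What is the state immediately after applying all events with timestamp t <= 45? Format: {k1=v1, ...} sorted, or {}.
Apply events with t <= 45 (8 events):
  after event 1 (t=9: SET y = -15): {y=-15}
  after event 2 (t=12: DEC y by 6): {y=-21}
  after event 3 (t=14: SET x = -3): {x=-3, y=-21}
  after event 4 (t=15: DEL z): {x=-3, y=-21}
  after event 5 (t=24: INC z by 4): {x=-3, y=-21, z=4}
  after event 6 (t=30: SET x = 50): {x=50, y=-21, z=4}
  after event 7 (t=38: DEC x by 14): {x=36, y=-21, z=4}
  after event 8 (t=40: DEC y by 8): {x=36, y=-29, z=4}

Answer: {x=36, y=-29, z=4}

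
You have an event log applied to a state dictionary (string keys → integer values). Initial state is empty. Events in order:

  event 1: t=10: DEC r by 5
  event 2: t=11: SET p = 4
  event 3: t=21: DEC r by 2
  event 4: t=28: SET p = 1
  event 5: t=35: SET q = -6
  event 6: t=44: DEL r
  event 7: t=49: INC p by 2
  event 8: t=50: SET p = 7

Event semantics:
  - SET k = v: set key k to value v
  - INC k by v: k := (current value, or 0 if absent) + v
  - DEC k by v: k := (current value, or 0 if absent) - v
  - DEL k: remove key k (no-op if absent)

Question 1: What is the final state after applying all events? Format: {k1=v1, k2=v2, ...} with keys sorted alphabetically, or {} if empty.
Answer: {p=7, q=-6}

Derivation:
  after event 1 (t=10: DEC r by 5): {r=-5}
  after event 2 (t=11: SET p = 4): {p=4, r=-5}
  after event 3 (t=21: DEC r by 2): {p=4, r=-7}
  after event 4 (t=28: SET p = 1): {p=1, r=-7}
  after event 5 (t=35: SET q = -6): {p=1, q=-6, r=-7}
  after event 6 (t=44: DEL r): {p=1, q=-6}
  after event 7 (t=49: INC p by 2): {p=3, q=-6}
  after event 8 (t=50: SET p = 7): {p=7, q=-6}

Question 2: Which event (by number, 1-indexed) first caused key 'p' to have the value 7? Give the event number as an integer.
Answer: 8

Derivation:
Looking for first event where p becomes 7:
  event 2: p = 4
  event 3: p = 4
  event 4: p = 1
  event 5: p = 1
  event 6: p = 1
  event 7: p = 3
  event 8: p 3 -> 7  <-- first match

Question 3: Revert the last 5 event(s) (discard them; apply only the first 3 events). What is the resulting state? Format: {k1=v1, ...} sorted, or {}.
Answer: {p=4, r=-7}

Derivation:
Keep first 3 events (discard last 5):
  after event 1 (t=10: DEC r by 5): {r=-5}
  after event 2 (t=11: SET p = 4): {p=4, r=-5}
  after event 3 (t=21: DEC r by 2): {p=4, r=-7}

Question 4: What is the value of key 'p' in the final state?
Answer: 7

Derivation:
Track key 'p' through all 8 events:
  event 1 (t=10: DEC r by 5): p unchanged
  event 2 (t=11: SET p = 4): p (absent) -> 4
  event 3 (t=21: DEC r by 2): p unchanged
  event 4 (t=28: SET p = 1): p 4 -> 1
  event 5 (t=35: SET q = -6): p unchanged
  event 6 (t=44: DEL r): p unchanged
  event 7 (t=49: INC p by 2): p 1 -> 3
  event 8 (t=50: SET p = 7): p 3 -> 7
Final: p = 7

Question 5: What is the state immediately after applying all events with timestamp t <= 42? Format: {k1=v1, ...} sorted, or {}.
Apply events with t <= 42 (5 events):
  after event 1 (t=10: DEC r by 5): {r=-5}
  after event 2 (t=11: SET p = 4): {p=4, r=-5}
  after event 3 (t=21: DEC r by 2): {p=4, r=-7}
  after event 4 (t=28: SET p = 1): {p=1, r=-7}
  after event 5 (t=35: SET q = -6): {p=1, q=-6, r=-7}

Answer: {p=1, q=-6, r=-7}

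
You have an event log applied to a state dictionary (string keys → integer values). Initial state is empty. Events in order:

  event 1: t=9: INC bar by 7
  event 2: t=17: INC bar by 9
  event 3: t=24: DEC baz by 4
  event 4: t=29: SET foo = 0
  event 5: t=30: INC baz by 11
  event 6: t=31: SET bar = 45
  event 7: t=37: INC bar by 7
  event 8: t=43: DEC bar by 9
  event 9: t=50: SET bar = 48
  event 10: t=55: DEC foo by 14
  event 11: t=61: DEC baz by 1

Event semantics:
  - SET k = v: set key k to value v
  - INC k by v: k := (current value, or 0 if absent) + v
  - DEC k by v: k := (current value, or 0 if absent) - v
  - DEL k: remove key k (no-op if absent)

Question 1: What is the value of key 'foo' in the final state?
Answer: -14

Derivation:
Track key 'foo' through all 11 events:
  event 1 (t=9: INC bar by 7): foo unchanged
  event 2 (t=17: INC bar by 9): foo unchanged
  event 3 (t=24: DEC baz by 4): foo unchanged
  event 4 (t=29: SET foo = 0): foo (absent) -> 0
  event 5 (t=30: INC baz by 11): foo unchanged
  event 6 (t=31: SET bar = 45): foo unchanged
  event 7 (t=37: INC bar by 7): foo unchanged
  event 8 (t=43: DEC bar by 9): foo unchanged
  event 9 (t=50: SET bar = 48): foo unchanged
  event 10 (t=55: DEC foo by 14): foo 0 -> -14
  event 11 (t=61: DEC baz by 1): foo unchanged
Final: foo = -14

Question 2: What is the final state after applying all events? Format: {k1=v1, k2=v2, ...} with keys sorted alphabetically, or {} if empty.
Answer: {bar=48, baz=6, foo=-14}

Derivation:
  after event 1 (t=9: INC bar by 7): {bar=7}
  after event 2 (t=17: INC bar by 9): {bar=16}
  after event 3 (t=24: DEC baz by 4): {bar=16, baz=-4}
  after event 4 (t=29: SET foo = 0): {bar=16, baz=-4, foo=0}
  after event 5 (t=30: INC baz by 11): {bar=16, baz=7, foo=0}
  after event 6 (t=31: SET bar = 45): {bar=45, baz=7, foo=0}
  after event 7 (t=37: INC bar by 7): {bar=52, baz=7, foo=0}
  after event 8 (t=43: DEC bar by 9): {bar=43, baz=7, foo=0}
  after event 9 (t=50: SET bar = 48): {bar=48, baz=7, foo=0}
  after event 10 (t=55: DEC foo by 14): {bar=48, baz=7, foo=-14}
  after event 11 (t=61: DEC baz by 1): {bar=48, baz=6, foo=-14}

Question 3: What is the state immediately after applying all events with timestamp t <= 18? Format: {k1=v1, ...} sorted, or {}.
Answer: {bar=16}

Derivation:
Apply events with t <= 18 (2 events):
  after event 1 (t=9: INC bar by 7): {bar=7}
  after event 2 (t=17: INC bar by 9): {bar=16}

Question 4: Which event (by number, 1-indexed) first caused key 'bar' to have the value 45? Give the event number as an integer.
Answer: 6

Derivation:
Looking for first event where bar becomes 45:
  event 1: bar = 7
  event 2: bar = 16
  event 3: bar = 16
  event 4: bar = 16
  event 5: bar = 16
  event 6: bar 16 -> 45  <-- first match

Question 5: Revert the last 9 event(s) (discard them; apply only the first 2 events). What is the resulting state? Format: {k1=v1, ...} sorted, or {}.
Keep first 2 events (discard last 9):
  after event 1 (t=9: INC bar by 7): {bar=7}
  after event 2 (t=17: INC bar by 9): {bar=16}

Answer: {bar=16}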